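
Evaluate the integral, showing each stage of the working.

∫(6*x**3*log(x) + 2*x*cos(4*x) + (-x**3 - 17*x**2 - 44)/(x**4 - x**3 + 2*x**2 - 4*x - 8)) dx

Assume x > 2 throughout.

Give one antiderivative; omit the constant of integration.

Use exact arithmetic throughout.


Step 1. Rewrite: now ∫(2*x*cos(4*x)) dx + ∫(6*x**3*log(x)) dx + ∫((-x**3 - 17*x**2 - 44)/(x**4 - x**3 + 2*x**2 - 4*x - 8)) dx.
Step 2. Integrate ∫(6*x**3*log(x)) dx by parts with u = log(x), dv = (6*x**3) dx, so v = 3*x**4/2 [assuming x > 0]: now 3*x**4*log(x)/2 + ∫(-3*x**3/2) dx + ∫(2*x*cos(4*x)) dx + ∫((-x**3 - 17*x**2 - 44)/(x**4 - x**3 + 2*x**2 - 4*x - 8)) dx.
Step 3. Evaluate the standard form: now 3*x**4*log(x)/2 - 3*x**4/8 + ∫(2*x*cos(4*x)) dx + ∫((-x**3 - 17*x**2 - 44)/(x**4 - x**3 + 2*x**2 - 4*x - 8)) dx.
Step 4. Integrate ∫(2*x*cos(4*x)) dx by parts with u = x, dv = (2*cos(4*x)) dx, so v = sin(4*x)/2: now 3*x**4*log(x)/2 - 3*x**4/8 + x*sin(4*x)/2 + ∫((-x**3 - 17*x**2 - 44)/(x**4 - x**3 + 2*x**2 - 4*x - 8)) dx + ∫(-sin(4*x)/2) dx.
Step 5. Evaluate the standard form: now 3*x**4*log(x)/2 - 3*x**4/8 + x*sin(4*x)/2 + cos(4*x)/8 + ∫((-x**3 - 17*x**2 - 44)/(x**4 - x**3 + 2*x**2 - 4*x - 8)) dx.
Step 6. Decompose ∫((-x**3 - 17*x**2 - 44)/(x**4 - x**3 + 2*x**2 - 4*x - 8)) dx by partial fractions, (-x**3 - 17*x**2 - 44)/(x**4 - x**3 + 2*x**2 - 4*x - 8) = -4/(x**2 + 4) + 4/(x + 1) - 5/(x - 2): now 3*x**4*log(x)/2 - 3*x**4/8 + x*sin(4*x)/2 + cos(4*x)/8 + ∫(-5/(x - 2)) dx + ∫(4/(x + 1)) dx + ∫(-4/(x**2 + 4)) dx.
Step 7. Evaluate the standard form [assuming x > -1]: now 3*x**4*log(x)/2 - 3*x**4/8 + x*sin(4*x)/2 + 4*log(x + 1) + cos(4*x)/8 + ∫(-5/(x - 2)) dx + ∫(-4/(x**2 + 4)) dx.
Step 8. Evaluate the standard form [assuming x > 2]: now 3*x**4*log(x)/2 - 3*x**4/8 + x*sin(4*x)/2 - 5*log(x - 2) + 4*log(x + 1) + cos(4*x)/8 + ∫(-4/(x**2 + 4)) dx.
Step 9. Evaluate the standard form: now 3*x**4*log(x)/2 - 3*x**4/8 + x*sin(4*x)/2 - 5*log(x - 2) + 4*log(x + 1) + cos(4*x)/8 - 2*atan(x/2).
Answer: 3*x**4*log(x)/2 - 3*x**4/8 + x*sin(4*x)/2 - 5*log(x - 2) + 4*log(x + 1) + cos(4*x)/8 - 2*atan(x/2).


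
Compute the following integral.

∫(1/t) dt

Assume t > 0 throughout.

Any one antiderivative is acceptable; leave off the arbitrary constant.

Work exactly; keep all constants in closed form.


Answer: log(t).


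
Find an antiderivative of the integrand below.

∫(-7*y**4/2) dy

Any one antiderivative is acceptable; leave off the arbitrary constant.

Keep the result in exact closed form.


Answer: -7*y**5/10.


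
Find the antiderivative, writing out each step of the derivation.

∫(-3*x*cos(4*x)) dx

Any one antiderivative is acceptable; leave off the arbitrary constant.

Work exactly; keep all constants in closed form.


Step 1. Integrate ∫(-3*x*cos(4*x)) dx by parts with u = x, dv = (-3*cos(4*x)) dx, so v = -3*sin(4*x)/4: now -3*x*sin(4*x)/4 + ∫(3*sin(4*x)/4) dx.
Step 2. Evaluate the standard form: now -3*x*sin(4*x)/4 - 3*cos(4*x)/16.
Answer: -3*x*sin(4*x)/4 - 3*cos(4*x)/16.


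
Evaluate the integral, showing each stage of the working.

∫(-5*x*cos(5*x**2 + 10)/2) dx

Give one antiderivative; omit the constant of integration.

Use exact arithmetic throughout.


Step 1. Substitute u = x**2 + 2, turning ∫(-5*x*cos(5*x**2 + 10)/2) dx into ∫(-5*cos(5*u)/4) du: now ∫(-5*cos(5*u)/4) du.
Step 2. Evaluate the standard form: now -sin(5*u)/4.
Step 3. Substitute back u = x**2 + 2: now -sin(5*x**2 + 10)/4.
Answer: -sin(5*x**2 + 10)/4.


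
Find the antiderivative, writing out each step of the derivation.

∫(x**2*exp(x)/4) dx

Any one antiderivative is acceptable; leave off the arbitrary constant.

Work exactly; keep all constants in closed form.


Step 1. Integrate ∫(x**2*exp(x)/4) dx by parts with u = x**2, dv = (exp(x)/4) dx, so v = exp(x)/4: now x**2*exp(x)/4 + ∫(-x*exp(x)/2) dx.
Step 2. Integrate ∫(-x*exp(x)/2) dx by parts with u = x, dv = (-exp(x)/2) dx, so v = -exp(x)/2: now x**2*exp(x)/4 - x*exp(x)/2 + ∫(exp(x)/2) dx.
Step 3. Evaluate the standard form: now x**2*exp(x)/4 - x*exp(x)/2 + exp(x)/2.
Answer: x**2*exp(x)/4 - x*exp(x)/2 + exp(x)/2.


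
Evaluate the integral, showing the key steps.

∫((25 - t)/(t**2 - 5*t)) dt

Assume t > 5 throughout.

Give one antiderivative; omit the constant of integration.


Step 1. Decompose ∫((25 - t)/(t**2 - 5*t)) dt by partial fractions, (25 - t)/(t**2 - 5*t) = 4/(t - 5) - 5/t: now ∫(-5/t) dt + ∫(4/(t - 5)) dt.
Step 2. Evaluate the standard form [assuming t > 0]: now -5*log(t) + ∫(4/(t - 5)) dt.
Step 3. Evaluate the standard form [assuming t > 5]: now -5*log(t) + 4*log(t - 5).
Answer: -5*log(t) + 4*log(t - 5).


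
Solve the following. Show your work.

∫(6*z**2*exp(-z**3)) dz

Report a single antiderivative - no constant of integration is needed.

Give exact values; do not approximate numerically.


Step 1. Substitute u = z**3, turning ∫(6*z**2*exp(-z**3)) dz into ∫(2*exp(-u)) du: now ∫(2*exp(-u)) du.
Step 2. Evaluate the standard form: now -2*exp(-u).
Step 3. Substitute back u = z**3: now -2*exp(-z**3).
Answer: -2*exp(-z**3).


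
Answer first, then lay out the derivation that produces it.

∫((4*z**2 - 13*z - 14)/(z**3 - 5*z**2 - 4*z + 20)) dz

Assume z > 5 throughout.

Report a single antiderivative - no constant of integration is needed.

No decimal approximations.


The answer is log(z - 5) + 2*log(z - 2) + log(z + 2).
Step 1. Decompose ∫((4*z**2 - 13*z - 14)/(z**3 - 5*z**2 - 4*z + 20)) dz by partial fractions, (4*z**2 - 13*z - 14)/(z**3 - 5*z**2 - 4*z + 20) = 1/(z + 2) + 2/(z - 2) + 1/(z - 5): now ∫(1/(z - 5)) dz + ∫(2/(z - 2)) dz + ∫(1/(z + 2)) dz.
Step 2. Evaluate the standard form [assuming z > -2]: now log(z + 2) + ∫(1/(z - 5)) dz + ∫(2/(z - 2)) dz.
Step 3. Evaluate the standard form [assuming z > 2]: now 2*log(z - 2) + log(z + 2) + ∫(1/(z - 5)) dz.
Step 4. Evaluate the standard form [assuming z > 5]: now log(z - 5) + 2*log(z - 2) + log(z + 2).
Answer: log(z - 5) + 2*log(z - 2) + log(z + 2).


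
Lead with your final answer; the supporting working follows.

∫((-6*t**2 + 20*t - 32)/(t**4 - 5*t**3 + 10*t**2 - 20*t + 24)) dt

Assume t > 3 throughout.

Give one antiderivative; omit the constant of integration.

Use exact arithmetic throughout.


The answer is -2*log(t - 3) + 2*log(t - 2) - 2*atan(t/2).
Step 1. Decompose ∫((-6*t**2 + 20*t - 32)/(t**4 - 5*t**3 + 10*t**2 - 20*t + 24)) dt by partial fractions, (-6*t**2 + 20*t - 32)/(t**4 - 5*t**3 + 10*t**2 - 20*t + 24) = -4/(t**2 + 4) + 2/(t - 2) - 2/(t - 3): now ∫(-2/(t - 3)) dt + ∫(2/(t - 2)) dt + ∫(-4/(t**2 + 4)) dt.
Step 2. Evaluate the standard form [assuming t > 3]: now -2*log(t - 3) + ∫(2/(t - 2)) dt + ∫(-4/(t**2 + 4)) dt.
Step 3. Evaluate the standard form [assuming t > 2]: now -2*log(t - 3) + 2*log(t - 2) + ∫(-4/(t**2 + 4)) dt.
Step 4. Evaluate the standard form: now -2*log(t - 3) + 2*log(t - 2) - 2*atan(t/2).
Answer: -2*log(t - 3) + 2*log(t - 2) - 2*atan(t/2).


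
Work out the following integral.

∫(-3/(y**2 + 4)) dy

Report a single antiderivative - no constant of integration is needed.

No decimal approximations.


Answer: -3*atan(y/2)/2.


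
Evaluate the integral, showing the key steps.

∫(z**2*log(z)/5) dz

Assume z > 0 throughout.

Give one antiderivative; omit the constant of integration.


Step 1. Integrate ∫(z**2*log(z)/5) dz by parts with u = log(z), dv = (z**2/5) dz, so v = z**3/15 [assuming z > 0]: now z**3*log(z)/15 + ∫(-z**2/15) dz.
Step 2. Evaluate the standard form: now z**3*log(z)/15 - z**3/45.
Answer: z**3*log(z)/15 - z**3/45.


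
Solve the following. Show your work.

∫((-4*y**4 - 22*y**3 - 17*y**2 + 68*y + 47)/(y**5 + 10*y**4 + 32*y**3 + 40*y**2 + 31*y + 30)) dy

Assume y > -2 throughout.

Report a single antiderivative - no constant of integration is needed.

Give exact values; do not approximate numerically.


Step 1. Decompose ∫((-4*y**4 - 22*y**3 - 17*y**2 + 68*y + 47)/(y**5 + 10*y**4 + 32*y**3 + 40*y**2 + 31*y + 30)) dy by partial fractions, (-4*y**4 - 22*y**3 - 17*y**2 + 68*y + 47)/(y**5 + 10*y**4 + 32*y**3 + 40*y**2 + 31*y + 30) = 3/(y**2 + 1) - 3/(y + 5) + 2/(y + 3) - 3/(y + 2): now ∫(-3/(y + 2)) dy + ∫(2/(y + 3)) dy + ∫(-3/(y + 5)) dy + ∫(3/(y**2 + 1)) dy.
Step 2. Evaluate the standard form [assuming y > -2]: now -3*log(y + 2) + ∫(2/(y + 3)) dy + ∫(-3/(y + 5)) dy + ∫(3/(y**2 + 1)) dy.
Step 3. Evaluate the standard form [assuming y > -5]: now -3*log(y + 2) - 3*log(y + 5) + ∫(2/(y + 3)) dy + ∫(3/(y**2 + 1)) dy.
Step 4. Evaluate the standard form [assuming y > -3]: now -3*log(y + 2) + 2*log(y + 3) - 3*log(y + 5) + ∫(3/(y**2 + 1)) dy.
Step 5. Evaluate the standard form: now -3*log(y + 2) + 2*log(y + 3) - 3*log(y + 5) + 3*atan(y).
Answer: -3*log(y + 2) + 2*log(y + 3) - 3*log(y + 5) + 3*atan(y).


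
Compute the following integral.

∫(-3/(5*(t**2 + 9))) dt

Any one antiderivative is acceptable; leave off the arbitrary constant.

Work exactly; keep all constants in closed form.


Answer: -atan(t/3)/5.


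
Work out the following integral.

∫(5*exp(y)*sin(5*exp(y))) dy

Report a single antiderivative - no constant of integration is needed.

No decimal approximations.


Answer: -cos(5*exp(y)).


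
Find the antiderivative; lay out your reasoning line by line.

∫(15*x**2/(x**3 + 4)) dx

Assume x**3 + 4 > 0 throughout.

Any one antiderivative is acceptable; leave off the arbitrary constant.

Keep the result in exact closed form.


Step 1. Substitute u = x**3 + 4, turning ∫(15*x**2/(x**3 + 4)) dx into ∫(5/u) du: now ∫(5/u) du.
Step 2. Evaluate the standard form [assuming u > 0]: now 5*log(u).
Step 3. Substitute back u = x**3 + 4: now 5*log(x**3 + 4).
Answer: 5*log(x**3 + 4).


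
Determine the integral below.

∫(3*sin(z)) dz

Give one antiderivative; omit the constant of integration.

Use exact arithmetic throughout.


Answer: -3*cos(z).


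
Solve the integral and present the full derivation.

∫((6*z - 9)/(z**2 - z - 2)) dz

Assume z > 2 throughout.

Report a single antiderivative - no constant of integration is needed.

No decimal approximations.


Step 1. Decompose ∫((6*z - 9)/(z**2 - z - 2)) dz by partial fractions, (6*z - 9)/(z**2 - z - 2) = 5/(z + 1) + 1/(z - 2): now ∫(1/(z - 2)) dz + ∫(5/(z + 1)) dz.
Step 2. Evaluate the standard form [assuming z > -1]: now 5*log(z + 1) + ∫(1/(z - 2)) dz.
Step 3. Evaluate the standard form [assuming z > 2]: now log(z - 2) + 5*log(z + 1).
Answer: log(z - 2) + 5*log(z + 1).


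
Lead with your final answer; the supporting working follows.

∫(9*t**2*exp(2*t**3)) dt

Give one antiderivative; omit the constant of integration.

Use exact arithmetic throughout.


The answer is 3*exp(2*t**3)/2.
Step 1. Substitute u = t**3, turning ∫(9*t**2*exp(2*t**3)) dt into ∫(3*exp(2*u)) du: now ∫(3*exp(2*u)) du.
Step 2. Evaluate the standard form: now 3*exp(2*u)/2.
Step 3. Substitute back u = t**3: now 3*exp(2*t**3)/2.
Answer: 3*exp(2*t**3)/2.


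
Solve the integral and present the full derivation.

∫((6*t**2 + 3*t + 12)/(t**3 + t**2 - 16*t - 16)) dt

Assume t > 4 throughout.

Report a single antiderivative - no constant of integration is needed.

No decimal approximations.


Step 1. Decompose ∫((6*t**2 + 3*t + 12)/(t**3 + t**2 - 16*t - 16)) dt by partial fractions, (6*t**2 + 3*t + 12)/(t**3 + t**2 - 16*t - 16) = 4/(t + 4) - 1/(t + 1) + 3/(t - 4): now ∫(3/(t - 4)) dt + ∫(-1/(t + 1)) dt + ∫(4/(t + 4)) dt.
Step 2. Evaluate the standard form [assuming t > -4]: now 4*log(t + 4) + ∫(3/(t - 4)) dt + ∫(-1/(t + 1)) dt.
Step 3. Evaluate the standard form [assuming t > -1]: now -log(t + 1) + 4*log(t + 4) + ∫(3/(t - 4)) dt.
Step 4. Evaluate the standard form [assuming t > 4]: now 3*log(t - 4) - log(t + 1) + 4*log(t + 4).
Answer: 3*log(t - 4) - log(t + 1) + 4*log(t + 4).


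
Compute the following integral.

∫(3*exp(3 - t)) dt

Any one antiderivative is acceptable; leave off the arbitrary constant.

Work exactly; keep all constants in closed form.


Answer: -3*exp(3 - t).


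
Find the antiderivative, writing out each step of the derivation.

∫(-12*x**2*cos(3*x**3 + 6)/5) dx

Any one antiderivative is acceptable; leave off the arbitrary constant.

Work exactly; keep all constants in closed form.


Step 1. Substitute u = x**3 + 2, turning ∫(-12*x**2*cos(3*x**3 + 6)/5) dx into ∫(-4*cos(3*u)/5) du: now ∫(-4*cos(3*u)/5) du.
Step 2. Evaluate the standard form: now -4*sin(3*u)/15.
Step 3. Substitute back u = x**3 + 2: now -4*sin(3*x**3 + 6)/15.
Answer: -4*sin(3*x**3 + 6)/15.


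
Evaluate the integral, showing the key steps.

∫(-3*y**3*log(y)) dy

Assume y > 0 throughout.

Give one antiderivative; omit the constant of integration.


Step 1. Integrate ∫(-3*y**3*log(y)) dy by parts with u = log(y), dv = (-3*y**3) dy, so v = -3*y**4/4 [assuming y > 0]: now -3*y**4*log(y)/4 + ∫(3*y**3/4) dy.
Step 2. Evaluate the standard form: now -3*y**4*log(y)/4 + 3*y**4/16.
Answer: -3*y**4*log(y)/4 + 3*y**4/16.


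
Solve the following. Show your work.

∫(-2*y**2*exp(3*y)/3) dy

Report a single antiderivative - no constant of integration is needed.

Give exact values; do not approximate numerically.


Step 1. Integrate ∫(-2*y**2*exp(3*y)/3) dy by parts with u = y**2, dv = (-2*exp(3*y)/3) dy, so v = -2*exp(3*y)/9: now -2*y**2*exp(3*y)/9 + ∫(4*y*exp(3*y)/9) dy.
Step 2. Integrate ∫(4*y*exp(3*y)/9) dy by parts with u = y, dv = (4*exp(3*y)/9) dy, so v = 4*exp(3*y)/27: now -2*y**2*exp(3*y)/9 + 4*y*exp(3*y)/27 + ∫(-4*exp(3*y)/27) dy.
Step 3. Evaluate the standard form: now -2*y**2*exp(3*y)/9 + 4*y*exp(3*y)/27 - 4*exp(3*y)/81.
Answer: -2*y**2*exp(3*y)/9 + 4*y*exp(3*y)/27 - 4*exp(3*y)/81.


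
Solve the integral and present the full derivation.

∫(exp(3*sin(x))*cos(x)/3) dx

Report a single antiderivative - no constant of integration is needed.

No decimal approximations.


Step 1. Substitute u = sin(x), turning ∫(exp(3*sin(x))*cos(x)/3) dx into ∫(exp(3*u)/3) du: now ∫(exp(3*u)/3) du.
Step 2. Evaluate the standard form: now exp(3*u)/9.
Step 3. Substitute back u = sin(x): now exp(3*sin(x))/9.
Answer: exp(3*sin(x))/9.


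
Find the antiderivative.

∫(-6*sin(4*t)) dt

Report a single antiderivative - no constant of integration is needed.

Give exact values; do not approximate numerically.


Answer: 3*cos(4*t)/2.


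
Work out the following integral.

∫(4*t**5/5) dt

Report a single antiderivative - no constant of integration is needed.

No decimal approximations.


Answer: 2*t**6/15.


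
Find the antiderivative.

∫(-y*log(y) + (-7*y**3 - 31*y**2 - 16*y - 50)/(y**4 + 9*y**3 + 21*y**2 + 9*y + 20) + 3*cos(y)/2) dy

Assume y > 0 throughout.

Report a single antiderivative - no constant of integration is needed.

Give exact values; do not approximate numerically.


Answer: -y**2*log(y)/2 + y**2/4 - 2*log(y + 4) - 5*log(y + 5) + 3*sin(y)/2 - atan(y).


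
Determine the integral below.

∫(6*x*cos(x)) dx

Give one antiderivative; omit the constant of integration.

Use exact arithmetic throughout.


Answer: 6*x*sin(x) + 6*cos(x).


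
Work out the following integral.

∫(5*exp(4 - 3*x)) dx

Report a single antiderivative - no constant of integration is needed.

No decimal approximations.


Answer: -5*exp(4 - 3*x)/3.


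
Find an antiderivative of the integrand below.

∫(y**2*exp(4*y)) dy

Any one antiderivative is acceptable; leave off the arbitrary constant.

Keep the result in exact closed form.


Answer: y**2*exp(4*y)/4 - y*exp(4*y)/8 + exp(4*y)/32.


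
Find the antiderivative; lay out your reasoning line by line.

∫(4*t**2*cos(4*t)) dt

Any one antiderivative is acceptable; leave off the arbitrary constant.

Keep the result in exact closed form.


Step 1. Integrate ∫(4*t**2*cos(4*t)) dt by parts with u = t**2, dv = (4*cos(4*t)) dt, so v = sin(4*t): now t**2*sin(4*t) + ∫(-2*t*sin(4*t)) dt.
Step 2. Integrate ∫(-2*t*sin(4*t)) dt by parts with u = t, dv = (-2*sin(4*t)) dt, so v = cos(4*t)/2: now t**2*sin(4*t) + t*cos(4*t)/2 + ∫(-cos(4*t)/2) dt.
Step 3. Evaluate the standard form: now t**2*sin(4*t) + t*cos(4*t)/2 - sin(4*t)/8.
Answer: t**2*sin(4*t) + t*cos(4*t)/2 - sin(4*t)/8.


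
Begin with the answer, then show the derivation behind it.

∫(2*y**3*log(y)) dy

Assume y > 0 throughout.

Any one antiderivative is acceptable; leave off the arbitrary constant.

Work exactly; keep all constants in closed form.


The answer is y**4*log(y)/2 - y**4/8.
Step 1. Integrate ∫(2*y**3*log(y)) dy by parts with u = log(y), dv = (2*y**3) dy, so v = y**4/2 [assuming y > 0]: now y**4*log(y)/2 + ∫(-y**3/2) dy.
Step 2. Evaluate the standard form: now y**4*log(y)/2 - y**4/8.
Answer: y**4*log(y)/2 - y**4/8.


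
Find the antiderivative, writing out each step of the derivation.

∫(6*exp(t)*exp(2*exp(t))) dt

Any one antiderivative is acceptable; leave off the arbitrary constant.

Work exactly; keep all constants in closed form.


Step 1. Substitute u = exp(t), turning ∫(6*exp(t)*exp(2*exp(t))) dt into ∫(6*exp(2*u)) du: now ∫(6*exp(2*u)) du.
Step 2. Evaluate the standard form: now 3*exp(2*u).
Step 3. Substitute back u = exp(t): now 3*exp(2*exp(t)).
Answer: 3*exp(2*exp(t)).


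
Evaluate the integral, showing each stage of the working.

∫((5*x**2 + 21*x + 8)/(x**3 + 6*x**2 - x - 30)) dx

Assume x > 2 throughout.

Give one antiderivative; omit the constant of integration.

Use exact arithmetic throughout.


Step 1. Decompose ∫((5*x**2 + 21*x + 8)/(x**3 + 6*x**2 - x - 30)) dx by partial fractions, (5*x**2 + 21*x + 8)/(x**3 + 6*x**2 - x - 30) = 2/(x + 5) + 1/(x + 3) + 2/(x - 2): now ∫(2/(x - 2)) dx + ∫(1/(x + 3)) dx + ∫(2/(x + 5)) dx.
Step 2. Evaluate the standard form [assuming x > -5]: now 2*log(x + 5) + ∫(2/(x - 2)) dx + ∫(1/(x + 3)) dx.
Step 3. Evaluate the standard form [assuming x > -3]: now log(x + 3) + 2*log(x + 5) + ∫(2/(x - 2)) dx.
Step 4. Evaluate the standard form [assuming x > 2]: now 2*log(x - 2) + log(x + 3) + 2*log(x + 5).
Answer: 2*log(x - 2) + log(x + 3) + 2*log(x + 5).


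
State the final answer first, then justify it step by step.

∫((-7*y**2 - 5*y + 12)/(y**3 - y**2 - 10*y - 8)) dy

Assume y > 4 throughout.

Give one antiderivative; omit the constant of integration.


The answer is -4*log(y - 4) - 2*log(y + 1) - log(y + 2).
Step 1. Decompose ∫((-7*y**2 - 5*y + 12)/(y**3 - y**2 - 10*y - 8)) dy by partial fractions, (-7*y**2 - 5*y + 12)/(y**3 - y**2 - 10*y - 8) = -1/(y + 2) - 2/(y + 1) - 4/(y - 4): now ∫(-4/(y - 4)) dy + ∫(-2/(y + 1)) dy + ∫(-1/(y + 2)) dy.
Step 2. Evaluate the standard form [assuming y > -2]: now -log(y + 2) + ∫(-4/(y - 4)) dy + ∫(-2/(y + 1)) dy.
Step 3. Evaluate the standard form [assuming y > -1]: now -2*log(y + 1) - log(y + 2) + ∫(-4/(y - 4)) dy.
Step 4. Evaluate the standard form [assuming y > 4]: now -4*log(y - 4) - 2*log(y + 1) - log(y + 2).
Answer: -4*log(y - 4) - 2*log(y + 1) - log(y + 2).


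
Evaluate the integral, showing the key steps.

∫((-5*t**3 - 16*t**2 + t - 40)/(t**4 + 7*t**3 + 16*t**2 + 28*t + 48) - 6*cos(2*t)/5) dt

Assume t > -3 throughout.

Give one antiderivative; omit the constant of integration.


Step 1. Rewrite: now ∫((-5*t**3 - 16*t**2 + t - 40)/(t**4 + 7*t**3 + 16*t**2 + 28*t + 48)) dt + ∫(-6*cos(2*t)/5) dt.
Step 2. Decompose ∫((-5*t**3 - 16*t**2 + t - 40)/(t**4 + 7*t**3 + 16*t**2 + 28*t + 48)) dt by partial fractions, (-5*t**3 - 16*t**2 + t - 40)/(t**4 + 7*t**3 + 16*t**2 + 28*t + 48) = 3/(t**2 + 4) - 1/(t + 4) - 4/(t + 3): now ∫(-4/(t + 3)) dt + ∫(-1/(t + 4)) dt + ∫(3/(t**2 + 4)) dt + ∫(-6*cos(2*t)/5) dt.
Step 3. Evaluate the standard form [assuming t > -4]: now -log(t + 4) + ∫(-4/(t + 3)) dt + ∫(3/(t**2 + 4)) dt + ∫(-6*cos(2*t)/5) dt.
Step 4. Evaluate the standard form [assuming t > -3]: now -4*log(t + 3) - log(t + 4) + ∫(3/(t**2 + 4)) dt + ∫(-6*cos(2*t)/5) dt.
Step 5. Evaluate the standard form: now -4*log(t + 3) - log(t + 4) + 3*atan(t/2)/2 + ∫(-6*cos(2*t)/5) dt.
Step 6. Evaluate the standard form: now -4*log(t + 3) - log(t + 4) - 3*sin(2*t)/5 + 3*atan(t/2)/2.
Answer: -4*log(t + 3) - log(t + 4) - 3*sin(2*t)/5 + 3*atan(t/2)/2.


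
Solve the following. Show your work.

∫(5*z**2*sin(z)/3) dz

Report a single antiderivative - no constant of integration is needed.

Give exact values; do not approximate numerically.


Step 1. Integrate ∫(5*z**2*sin(z)/3) dz by parts with u = z**2, dv = (5*sin(z)/3) dz, so v = -5*cos(z)/3: now -5*z**2*cos(z)/3 + ∫(10*z*cos(z)/3) dz.
Step 2. Integrate ∫(10*z*cos(z)/3) dz by parts with u = z, dv = (10*cos(z)/3) dz, so v = 10*sin(z)/3: now -5*z**2*cos(z)/3 + 10*z*sin(z)/3 + ∫(-10*sin(z)/3) dz.
Step 3. Evaluate the standard form: now -5*z**2*cos(z)/3 + 10*z*sin(z)/3 + 10*cos(z)/3.
Answer: -5*z**2*cos(z)/3 + 10*z*sin(z)/3 + 10*cos(z)/3.


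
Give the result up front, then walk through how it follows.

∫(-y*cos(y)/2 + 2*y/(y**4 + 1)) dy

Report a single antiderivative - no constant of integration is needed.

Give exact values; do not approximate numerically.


The answer is -y*sin(y)/2 - cos(y)/2 + atan(y**2).
Step 1. Rewrite: now ∫(2*y/(y**4 + 1)) dy + ∫(-y*cos(y)/2) dy.
Step 2. Substitute u = y**2, turning ∫(2*y/(y**4 + 1)) dy into ∫(1/(u**2 + 1)) du: now ∫(-y*cos(y)/2) dy + ∫(1/(u**2 + 1)) du.
Step 3. Evaluate the standard form: now atan(u) + ∫(-y*cos(y)/2) dy.
Step 4. Substitute back u = y**2: now atan(y**2) + ∫(-y*cos(y)/2) dy.
Step 5. Integrate ∫(-y*cos(y)/2) dy by parts with u = y, dv = (-cos(y)/2) dy, so v = -sin(y)/2: now -y*sin(y)/2 + atan(y**2) + ∫(sin(y)/2) dy.
Step 6. Evaluate the standard form: now -y*sin(y)/2 - cos(y)/2 + atan(y**2).
Answer: -y*sin(y)/2 - cos(y)/2 + atan(y**2).


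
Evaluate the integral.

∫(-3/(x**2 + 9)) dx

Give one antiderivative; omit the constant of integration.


Answer: -atan(x/3).


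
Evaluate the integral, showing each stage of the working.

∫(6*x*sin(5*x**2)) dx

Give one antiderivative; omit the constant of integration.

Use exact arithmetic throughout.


Step 1. Substitute u = x**2, turning ∫(6*x*sin(5*x**2)) dx into ∫(3*sin(5*u)) du: now ∫(3*sin(5*u)) du.
Step 2. Evaluate the standard form: now -3*cos(5*u)/5.
Step 3. Substitute back u = x**2: now -3*cos(5*x**2)/5.
Answer: -3*cos(5*x**2)/5.


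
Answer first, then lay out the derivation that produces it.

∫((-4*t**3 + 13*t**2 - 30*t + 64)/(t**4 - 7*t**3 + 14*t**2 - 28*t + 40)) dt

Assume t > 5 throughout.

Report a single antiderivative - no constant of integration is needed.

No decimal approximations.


The answer is -3*log(t - 5) - log(t - 2) + atan(t/2).
Step 1. Decompose ∫((-4*t**3 + 13*t**2 - 30*t + 64)/(t**4 - 7*t**3 + 14*t**2 - 28*t + 40)) dt by partial fractions, (-4*t**3 + 13*t**2 - 30*t + 64)/(t**4 - 7*t**3 + 14*t**2 - 28*t + 40) = 2/(t**2 + 4) - 1/(t - 2) - 3/(t - 5): now ∫(-3/(t - 5)) dt + ∫(-1/(t - 2)) dt + ∫(2/(t**2 + 4)) dt.
Step 2. Evaluate the standard form [assuming t > 5]: now -3*log(t - 5) + ∫(-1/(t - 2)) dt + ∫(2/(t**2 + 4)) dt.
Step 3. Evaluate the standard form [assuming t > 2]: now -3*log(t - 5) - log(t - 2) + ∫(2/(t**2 + 4)) dt.
Step 4. Evaluate the standard form: now -3*log(t - 5) - log(t - 2) + atan(t/2).
Answer: -3*log(t - 5) - log(t - 2) + atan(t/2).


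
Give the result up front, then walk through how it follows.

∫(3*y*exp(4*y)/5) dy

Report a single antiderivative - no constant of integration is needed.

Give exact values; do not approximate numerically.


The answer is 3*y*exp(4*y)/20 - 3*exp(4*y)/80.
Step 1. Integrate ∫(3*y*exp(4*y)/5) dy by parts with u = y, dv = (3*exp(4*y)/5) dy, so v = 3*exp(4*y)/20: now 3*y*exp(4*y)/20 + ∫(-3*exp(4*y)/20) dy.
Step 2. Evaluate the standard form: now 3*y*exp(4*y)/20 - 3*exp(4*y)/80.
Answer: 3*y*exp(4*y)/20 - 3*exp(4*y)/80.


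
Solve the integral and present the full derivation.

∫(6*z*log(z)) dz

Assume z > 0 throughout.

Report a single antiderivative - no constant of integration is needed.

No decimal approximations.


Step 1. Integrate ∫(6*z*log(z)) dz by parts with u = log(z), dv = (6*z) dz, so v = 3*z**2 [assuming z > 0]: now 3*z**2*log(z) + ∫(-3*z) dz.
Step 2. Evaluate the standard form: now 3*z**2*log(z) - 3*z**2/2.
Answer: 3*z**2*log(z) - 3*z**2/2.


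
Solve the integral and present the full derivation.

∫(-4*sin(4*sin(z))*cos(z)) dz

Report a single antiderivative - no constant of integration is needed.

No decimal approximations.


Step 1. Substitute u = sin(z), turning ∫(-4*sin(4*sin(z))*cos(z)) dz into ∫(-4*sin(4*u)) du: now ∫(-4*sin(4*u)) du.
Step 2. Evaluate the standard form: now cos(4*u).
Step 3. Substitute back u = sin(z): now cos(4*sin(z)).
Answer: cos(4*sin(z)).


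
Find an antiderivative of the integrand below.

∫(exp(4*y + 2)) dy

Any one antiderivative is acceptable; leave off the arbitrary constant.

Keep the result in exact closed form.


Answer: exp(4*y + 2)/4.


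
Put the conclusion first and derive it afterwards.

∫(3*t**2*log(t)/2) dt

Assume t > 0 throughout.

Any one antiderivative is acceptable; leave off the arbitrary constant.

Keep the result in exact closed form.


The answer is t**3*log(t)/2 - t**3/6.
Step 1. Integrate ∫(3*t**2*log(t)/2) dt by parts with u = log(t), dv = (3*t**2/2) dt, so v = t**3/2 [assuming t > 0]: now t**3*log(t)/2 + ∫(-t**2/2) dt.
Step 2. Evaluate the standard form: now t**3*log(t)/2 - t**3/6.
Answer: t**3*log(t)/2 - t**3/6.


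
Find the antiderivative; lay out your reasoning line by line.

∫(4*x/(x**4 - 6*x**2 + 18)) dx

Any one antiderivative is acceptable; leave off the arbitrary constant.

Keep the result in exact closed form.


Step 1. Substitute u = x**2 - 3, turning ∫(4*x/(x**4 - 6*x**2 + 18)) dx into ∫(2/(u**2 + 9)) du: now ∫(2/(u**2 + 9)) du.
Step 2. Evaluate the standard form: now 2*atan(u/3)/3.
Step 3. Substitute back u = x**2 - 3: now 2*atan(x**2/3 - 1)/3.
Answer: 2*atan(x**2/3 - 1)/3.


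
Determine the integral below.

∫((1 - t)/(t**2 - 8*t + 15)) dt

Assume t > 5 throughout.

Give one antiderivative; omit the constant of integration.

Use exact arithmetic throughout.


Answer: -2*log(t - 5) + log(t - 3).


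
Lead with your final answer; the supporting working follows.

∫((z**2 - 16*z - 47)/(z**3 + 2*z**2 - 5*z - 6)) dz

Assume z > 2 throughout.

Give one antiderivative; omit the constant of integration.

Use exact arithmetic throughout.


The answer is -5*log(z - 2) + 5*log(z + 1) + log(z + 3).
Step 1. Decompose ∫((z**2 - 16*z - 47)/(z**3 + 2*z**2 - 5*z - 6)) dz by partial fractions, (z**2 - 16*z - 47)/(z**3 + 2*z**2 - 5*z - 6) = 1/(z + 3) + 5/(z + 1) - 5/(z - 2): now ∫(-5/(z - 2)) dz + ∫(5/(z + 1)) dz + ∫(1/(z + 3)) dz.
Step 2. Evaluate the standard form [assuming z > -3]: now log(z + 3) + ∫(-5/(z - 2)) dz + ∫(5/(z + 1)) dz.
Step 3. Evaluate the standard form [assuming z > -1]: now 5*log(z + 1) + log(z + 3) + ∫(-5/(z - 2)) dz.
Step 4. Evaluate the standard form [assuming z > 2]: now -5*log(z - 2) + 5*log(z + 1) + log(z + 3).
Answer: -5*log(z - 2) + 5*log(z + 1) + log(z + 3).


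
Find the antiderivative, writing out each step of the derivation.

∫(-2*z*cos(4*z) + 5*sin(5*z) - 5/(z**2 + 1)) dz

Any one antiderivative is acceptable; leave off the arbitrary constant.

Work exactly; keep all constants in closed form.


Step 1. Rewrite: now ∫(-2*z*cos(4*z)) dz + ∫(-5/(z**2 + 1)) dz + ∫(5*sin(5*z)) dz.
Step 2. Evaluate the standard form: now -5*atan(z) + ∫(-2*z*cos(4*z)) dz + ∫(5*sin(5*z)) dz.
Step 3. Evaluate the standard form: now -cos(5*z) - 5*atan(z) + ∫(-2*z*cos(4*z)) dz.
Step 4. Integrate ∫(-2*z*cos(4*z)) dz by parts with u = z, dv = (-2*cos(4*z)) dz, so v = -sin(4*z)/2: now -z*sin(4*z)/2 - cos(5*z) - 5*atan(z) + ∫(sin(4*z)/2) dz.
Step 5. Evaluate the standard form: now -z*sin(4*z)/2 - cos(4*z)/8 - cos(5*z) - 5*atan(z).
Answer: -z*sin(4*z)/2 - cos(4*z)/8 - cos(5*z) - 5*atan(z).


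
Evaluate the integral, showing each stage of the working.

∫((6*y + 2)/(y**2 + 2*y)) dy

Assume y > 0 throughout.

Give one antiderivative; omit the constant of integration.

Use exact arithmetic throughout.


Step 1. Decompose ∫((6*y + 2)/(y**2 + 2*y)) dy by partial fractions, (6*y + 2)/(y**2 + 2*y) = 5/(y + 2) + 1/y: now ∫(1/y) dy + ∫(5/(y + 2)) dy.
Step 2. Evaluate the standard form [assuming y > 0]: now log(y) + ∫(5/(y + 2)) dy.
Step 3. Evaluate the standard form [assuming y > -2]: now log(y) + 5*log(y + 2).
Answer: log(y) + 5*log(y + 2).


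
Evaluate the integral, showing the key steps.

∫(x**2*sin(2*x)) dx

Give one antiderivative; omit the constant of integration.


Step 1. Integrate ∫(x**2*sin(2*x)) dx by parts with u = x**2, dv = (sin(2*x)) dx, so v = -cos(2*x)/2: now -x**2*cos(2*x)/2 + ∫(x*cos(2*x)) dx.
Step 2. Integrate ∫(x*cos(2*x)) dx by parts with u = x, dv = (cos(2*x)) dx, so v = sin(2*x)/2: now -x**2*cos(2*x)/2 + x*sin(2*x)/2 + ∫(-sin(2*x)/2) dx.
Step 3. Evaluate the standard form: now -x**2*cos(2*x)/2 + x*sin(2*x)/2 + cos(2*x)/4.
Answer: -x**2*cos(2*x)/2 + x*sin(2*x)/2 + cos(2*x)/4.


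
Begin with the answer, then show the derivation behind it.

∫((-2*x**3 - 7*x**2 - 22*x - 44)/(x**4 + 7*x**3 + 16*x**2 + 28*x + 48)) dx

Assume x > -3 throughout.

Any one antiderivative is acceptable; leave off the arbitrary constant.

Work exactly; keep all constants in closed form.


The answer is log(x + 3) - 3*log(x + 4) - atan(x/2).
Step 1. Decompose ∫((-2*x**3 - 7*x**2 - 22*x - 44)/(x**4 + 7*x**3 + 16*x**2 + 28*x + 48)) dx by partial fractions, (-2*x**3 - 7*x**2 - 22*x - 44)/(x**4 + 7*x**3 + 16*x**2 + 28*x + 48) = -2/(x**2 + 4) - 3/(x + 4) + 1/(x + 3): now ∫(1/(x + 3)) dx + ∫(-3/(x + 4)) dx + ∫(-2/(x**2 + 4)) dx.
Step 2. Evaluate the standard form [assuming x > -3]: now log(x + 3) + ∫(-3/(x + 4)) dx + ∫(-2/(x**2 + 4)) dx.
Step 3. Evaluate the standard form [assuming x > -4]: now log(x + 3) - 3*log(x + 4) + ∫(-2/(x**2 + 4)) dx.
Step 4. Evaluate the standard form: now log(x + 3) - 3*log(x + 4) - atan(x/2).
Answer: log(x + 3) - 3*log(x + 4) - atan(x/2).


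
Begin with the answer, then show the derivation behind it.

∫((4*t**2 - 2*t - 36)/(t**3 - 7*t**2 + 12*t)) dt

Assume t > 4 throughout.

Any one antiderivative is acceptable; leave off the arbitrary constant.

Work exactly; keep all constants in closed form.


The answer is -3*log(t) + 5*log(t - 4) + 2*log(t - 3).
Step 1. Decompose ∫((4*t**2 - 2*t - 36)/(t**3 - 7*t**2 + 12*t)) dt by partial fractions, (4*t**2 - 2*t - 36)/(t**3 - 7*t**2 + 12*t) = 2/(t - 3) + 5/(t - 4) - 3/t: now ∫(-3/t) dt + ∫(5/(t - 4)) dt + ∫(2/(t - 3)) dt.
Step 2. Evaluate the standard form [assuming t > 3]: now 2*log(t - 3) + ∫(-3/t) dt + ∫(5/(t - 4)) dt.
Step 3. Evaluate the standard form [assuming t > 4]: now 5*log(t - 4) + 2*log(t - 3) + ∫(-3/t) dt.
Step 4. Evaluate the standard form [assuming t > 0]: now -3*log(t) + 5*log(t - 4) + 2*log(t - 3).
Answer: -3*log(t) + 5*log(t - 4) + 2*log(t - 3).


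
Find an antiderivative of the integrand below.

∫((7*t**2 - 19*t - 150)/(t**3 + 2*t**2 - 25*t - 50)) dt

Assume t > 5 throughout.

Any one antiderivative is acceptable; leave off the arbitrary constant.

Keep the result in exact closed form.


Answer: -log(t - 5) + 4*log(t + 2) + 4*log(t + 5).


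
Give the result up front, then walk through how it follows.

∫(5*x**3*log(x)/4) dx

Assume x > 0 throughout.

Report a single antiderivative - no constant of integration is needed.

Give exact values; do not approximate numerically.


The answer is 5*x**4*log(x)/16 - 5*x**4/64.
Step 1. Integrate ∫(5*x**3*log(x)/4) dx by parts with u = log(x), dv = (5*x**3/4) dx, so v = 5*x**4/16 [assuming x > 0]: now 5*x**4*log(x)/16 + ∫(-5*x**3/16) dx.
Step 2. Evaluate the standard form: now 5*x**4*log(x)/16 - 5*x**4/64.
Answer: 5*x**4*log(x)/16 - 5*x**4/64.


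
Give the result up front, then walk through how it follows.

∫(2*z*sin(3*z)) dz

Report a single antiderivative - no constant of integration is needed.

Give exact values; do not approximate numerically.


The answer is -2*z*cos(3*z)/3 + 2*sin(3*z)/9.
Step 1. Integrate ∫(2*z*sin(3*z)) dz by parts with u = z, dv = (2*sin(3*z)) dz, so v = -2*cos(3*z)/3: now -2*z*cos(3*z)/3 + ∫(2*cos(3*z)/3) dz.
Step 2. Evaluate the standard form: now -2*z*cos(3*z)/3 + 2*sin(3*z)/9.
Answer: -2*z*cos(3*z)/3 + 2*sin(3*z)/9.


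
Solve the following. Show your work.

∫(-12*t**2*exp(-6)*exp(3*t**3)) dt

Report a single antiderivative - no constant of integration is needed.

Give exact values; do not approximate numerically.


Step 1. Substitute u = t**3 - 2, turning ∫(-12*t**2*exp(-6)*exp(3*t**3)) dt into ∫(-4*exp(3*u)) du: now ∫(-4*exp(3*u)) du.
Step 2. Evaluate the standard form: now -4*exp(3*u)/3.
Step 3. Substitute back u = t**3 - 2: now -4*exp(3*t**3 - 6)/3.
Answer: -4*exp(3*t**3 - 6)/3.


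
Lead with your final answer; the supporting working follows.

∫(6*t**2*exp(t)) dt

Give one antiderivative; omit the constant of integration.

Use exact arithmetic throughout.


The answer is 6*t**2*exp(t) - 12*t*exp(t) + 12*exp(t).
Step 1. Integrate ∫(6*t**2*exp(t)) dt by parts with u = t**2, dv = (6*exp(t)) dt, so v = 6*exp(t): now 6*t**2*exp(t) + ∫(-12*t*exp(t)) dt.
Step 2. Integrate ∫(-12*t*exp(t)) dt by parts with u = t, dv = (-12*exp(t)) dt, so v = -12*exp(t): now 6*t**2*exp(t) - 12*t*exp(t) + ∫(12*exp(t)) dt.
Step 3. Evaluate the standard form: now 6*t**2*exp(t) - 12*t*exp(t) + 12*exp(t).
Answer: 6*t**2*exp(t) - 12*t*exp(t) + 12*exp(t).


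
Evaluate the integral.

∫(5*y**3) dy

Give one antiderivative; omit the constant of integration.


Answer: 5*y**4/4.


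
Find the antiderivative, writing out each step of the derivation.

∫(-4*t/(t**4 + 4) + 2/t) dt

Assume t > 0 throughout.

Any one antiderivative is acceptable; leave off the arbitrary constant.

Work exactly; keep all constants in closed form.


Step 1. Rewrite: now ∫(2/t) dt + ∫(-4*t/(t**4 + 4)) dt.
Step 2. Evaluate the standard form [assuming t > 0]: now 2*log(t) + ∫(-4*t/(t**4 + 4)) dt.
Step 3. Substitute u = t**2, turning ∫(-4*t/(t**4 + 4)) dt into ∫(-2/(u**2 + 4)) du: now 2*log(t) + ∫(-2/(u**2 + 4)) du.
Step 4. Evaluate the standard form: now 2*log(t) - atan(u/2).
Step 5. Substitute back u = t**2: now 2*log(t) - atan(t**2/2).
Answer: 2*log(t) - atan(t**2/2).


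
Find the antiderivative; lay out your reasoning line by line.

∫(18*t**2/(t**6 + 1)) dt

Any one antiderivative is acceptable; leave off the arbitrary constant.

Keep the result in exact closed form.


Step 1. Substitute u = t**3, turning ∫(18*t**2/(t**6 + 1)) dt into ∫(6/(u**2 + 1)) du: now ∫(6/(u**2 + 1)) du.
Step 2. Evaluate the standard form: now 6*atan(u).
Step 3. Substitute back u = t**3: now 6*atan(t**3).
Answer: 6*atan(t**3).


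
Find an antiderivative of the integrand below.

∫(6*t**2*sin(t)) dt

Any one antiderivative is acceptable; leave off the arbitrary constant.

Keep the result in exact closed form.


Answer: -6*t**2*cos(t) + 12*t*sin(t) + 12*cos(t).


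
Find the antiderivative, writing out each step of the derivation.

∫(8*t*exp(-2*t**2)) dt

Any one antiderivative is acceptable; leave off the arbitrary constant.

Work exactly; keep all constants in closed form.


Step 1. Substitute u = t**2, turning ∫(8*t*exp(-2*t**2)) dt into ∫(4*exp(-2*u)) du: now ∫(4*exp(-2*u)) du.
Step 2. Evaluate the standard form: now -2*exp(-2*u).
Step 3. Substitute back u = t**2: now -2*exp(-2*t**2).
Answer: -2*exp(-2*t**2).


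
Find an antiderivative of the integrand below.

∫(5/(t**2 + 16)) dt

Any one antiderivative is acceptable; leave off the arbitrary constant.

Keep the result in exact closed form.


Answer: 5*atan(t/4)/4.


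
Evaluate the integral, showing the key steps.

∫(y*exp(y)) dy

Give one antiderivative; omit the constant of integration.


Step 1. Integrate ∫(y*exp(y)) dy by parts with u = y, dv = (exp(y)) dy, so v = exp(y): now y*exp(y) + ∫(-exp(y)) dy.
Step 2. Evaluate the standard form: now y*exp(y) - exp(y).
Answer: y*exp(y) - exp(y).


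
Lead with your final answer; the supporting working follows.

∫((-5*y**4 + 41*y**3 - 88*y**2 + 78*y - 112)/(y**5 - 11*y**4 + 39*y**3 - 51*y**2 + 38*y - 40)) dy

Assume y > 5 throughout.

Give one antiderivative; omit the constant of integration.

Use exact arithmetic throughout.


The answer is log(y - 5) - 4*log(y - 4) - 2*log(y - 2) + atan(y).
Step 1. Decompose ∫((-5*y**4 + 41*y**3 - 88*y**2 + 78*y - 112)/(y**5 - 11*y**4 + 39*y**3 - 51*y**2 + 38*y - 40)) dy by partial fractions, (-5*y**4 + 41*y**3 - 88*y**2 + 78*y - 112)/(y**5 - 11*y**4 + 39*y**3 - 51*y**2 + 38*y - 40) = 1/(y**2 + 1) - 2/(y - 2) - 4/(y - 4) + 1/(y - 5): now ∫(1/(y - 5)) dy + ∫(-4/(y - 4)) dy + ∫(-2/(y - 2)) dy + ∫(1/(y**2 + 1)) dy.
Step 2. Evaluate the standard form [assuming y > 5]: now log(y - 5) + ∫(-4/(y - 4)) dy + ∫(-2/(y - 2)) dy + ∫(1/(y**2 + 1)) dy.
Step 3. Evaluate the standard form [assuming y > 2]: now log(y - 5) - 2*log(y - 2) + ∫(-4/(y - 4)) dy + ∫(1/(y**2 + 1)) dy.
Step 4. Evaluate the standard form [assuming y > 4]: now log(y - 5) - 4*log(y - 4) - 2*log(y - 2) + ∫(1/(y**2 + 1)) dy.
Step 5. Evaluate the standard form: now log(y - 5) - 4*log(y - 4) - 2*log(y - 2) + atan(y).
Answer: log(y - 5) - 4*log(y - 4) - 2*log(y - 2) + atan(y).


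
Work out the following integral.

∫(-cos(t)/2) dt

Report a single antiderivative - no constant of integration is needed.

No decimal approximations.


Answer: -sin(t)/2.


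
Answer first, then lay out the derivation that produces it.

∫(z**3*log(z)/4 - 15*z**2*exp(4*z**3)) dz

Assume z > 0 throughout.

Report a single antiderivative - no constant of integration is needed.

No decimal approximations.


The answer is z**4*log(z)/16 - z**4/64 - 5*exp(4*z**3)/4.
Step 1. Rewrite: now ∫(-15*z**2*exp(4*z**3)) dz + ∫(z**3*log(z)/4) dz.
Step 2. Integrate ∫(z**3*log(z)/4) dz by parts with u = log(z), dv = (z**3/4) dz, so v = z**4/16 [assuming z > 0]: now z**4*log(z)/16 + ∫(-z**3/16) dz + ∫(-15*z**2*exp(4*z**3)) dz.
Step 3. Evaluate the standard form: now z**4*log(z)/16 - z**4/64 + ∫(-15*z**2*exp(4*z**3)) dz.
Step 4. Substitute u = z**3, turning ∫(-15*z**2*exp(4*z**3)) dz into ∫(-5*exp(4*u)) du: now z**4*log(z)/16 - z**4/64 + ∫(-5*exp(4*u)) du.
Step 5. Evaluate the standard form: now z**4*log(z)/16 - z**4/64 - 5*exp(4*u)/4.
Step 6. Substitute back u = z**3: now z**4*log(z)/16 - z**4/64 - 5*exp(4*z**3)/4.
Answer: z**4*log(z)/16 - z**4/64 - 5*exp(4*z**3)/4.


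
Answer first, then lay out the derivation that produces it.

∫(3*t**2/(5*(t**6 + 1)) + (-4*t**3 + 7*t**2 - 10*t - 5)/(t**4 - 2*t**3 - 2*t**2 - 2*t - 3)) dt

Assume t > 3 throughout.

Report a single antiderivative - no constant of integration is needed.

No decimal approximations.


The answer is -2*log(t - 3) - 2*log(t + 1) + 3*atan(t) + atan(t**3)/5.
Step 1. Rewrite: now ∫(3*t**2/(5*(t**6 + 1))) dt + ∫((-4*t**3 + 7*t**2 - 10*t - 5)/(t**4 - 2*t**3 - 2*t**2 - 2*t - 3)) dt.
Step 2. Substitute u = t**3, turning ∫(3*t**2/(5*(t**6 + 1))) dt into ∫(1/(5*(u**2 + 1))) du: now ∫((-4*t**3 + 7*t**2 - 10*t - 5)/(t**4 - 2*t**3 - 2*t**2 - 2*t - 3)) dt + ∫(1/(5*(u**2 + 1))) du.
Step 3. Evaluate the standard form: now atan(u)/5 + ∫((-4*t**3 + 7*t**2 - 10*t - 5)/(t**4 - 2*t**3 - 2*t**2 - 2*t - 3)) dt.
Step 4. Substitute back u = t**3: now atan(t**3)/5 + ∫((-4*t**3 + 7*t**2 - 10*t - 5)/(t**4 - 2*t**3 - 2*t**2 - 2*t - 3)) dt.
Step 5. Decompose ∫((-4*t**3 + 7*t**2 - 10*t - 5)/(t**4 - 2*t**3 - 2*t**2 - 2*t - 3)) dt by partial fractions, (-4*t**3 + 7*t**2 - 10*t - 5)/(t**4 - 2*t**3 - 2*t**2 - 2*t - 3) = 3/(t**2 + 1) - 2/(t + 1) - 2/(t - 3): now atan(t**3)/5 + ∫(-2/(t - 3)) dt + ∫(-2/(t + 1)) dt + ∫(3/(t**2 + 1)) dt.
Step 6. Evaluate the standard form [assuming t > 3]: now -2*log(t - 3) + atan(t**3)/5 + ∫(-2/(t + 1)) dt + ∫(3/(t**2 + 1)) dt.
Step 7. Evaluate the standard form [assuming t > -1]: now -2*log(t - 3) - 2*log(t + 1) + atan(t**3)/5 + ∫(3/(t**2 + 1)) dt.
Step 8. Evaluate the standard form: now -2*log(t - 3) - 2*log(t + 1) + 3*atan(t) + atan(t**3)/5.
Answer: -2*log(t - 3) - 2*log(t + 1) + 3*atan(t) + atan(t**3)/5.


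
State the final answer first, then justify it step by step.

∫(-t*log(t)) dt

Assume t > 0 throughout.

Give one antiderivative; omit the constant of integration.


The answer is -t**2*log(t)/2 + t**2/4.
Step 1. Integrate ∫(-t*log(t)) dt by parts with u = log(t), dv = (-t) dt, so v = -t**2/2 [assuming t > 0]: now -t**2*log(t)/2 + ∫(t/2) dt.
Step 2. Evaluate the standard form: now -t**2*log(t)/2 + t**2/4.
Answer: -t**2*log(t)/2 + t**2/4.
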